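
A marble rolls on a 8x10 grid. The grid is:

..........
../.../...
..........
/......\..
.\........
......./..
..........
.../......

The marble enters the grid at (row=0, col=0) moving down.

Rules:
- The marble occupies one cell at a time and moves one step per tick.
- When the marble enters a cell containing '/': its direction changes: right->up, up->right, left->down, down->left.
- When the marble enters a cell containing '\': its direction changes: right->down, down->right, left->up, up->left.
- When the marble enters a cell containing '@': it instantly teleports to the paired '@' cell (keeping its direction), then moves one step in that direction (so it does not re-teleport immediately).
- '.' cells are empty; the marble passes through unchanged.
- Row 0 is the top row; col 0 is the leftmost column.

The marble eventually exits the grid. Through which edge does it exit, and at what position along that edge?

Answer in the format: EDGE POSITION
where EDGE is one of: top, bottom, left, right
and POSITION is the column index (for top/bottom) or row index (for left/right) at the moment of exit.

Step 1: enter (0,0), '.' pass, move down to (1,0)
Step 2: enter (1,0), '.' pass, move down to (2,0)
Step 3: enter (2,0), '.' pass, move down to (3,0)
Step 4: enter (3,0), '/' deflects down->left, move left to (3,-1)
Step 5: at (3,-1) — EXIT via left edge, pos 3

Answer: left 3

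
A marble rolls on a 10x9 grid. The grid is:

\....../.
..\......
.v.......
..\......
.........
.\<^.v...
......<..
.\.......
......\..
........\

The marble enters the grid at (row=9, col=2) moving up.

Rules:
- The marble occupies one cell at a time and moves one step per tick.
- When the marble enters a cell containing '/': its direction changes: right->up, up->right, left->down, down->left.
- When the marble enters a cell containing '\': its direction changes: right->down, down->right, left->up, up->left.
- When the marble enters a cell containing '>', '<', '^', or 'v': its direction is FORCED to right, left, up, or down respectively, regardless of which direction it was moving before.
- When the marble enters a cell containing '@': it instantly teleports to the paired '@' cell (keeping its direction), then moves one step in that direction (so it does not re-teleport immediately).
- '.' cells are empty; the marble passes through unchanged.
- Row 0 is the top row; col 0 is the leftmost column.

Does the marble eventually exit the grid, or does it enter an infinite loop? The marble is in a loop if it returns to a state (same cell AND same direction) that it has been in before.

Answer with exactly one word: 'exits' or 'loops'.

Answer: loops

Derivation:
Step 1: enter (9,2), '.' pass, move up to (8,2)
Step 2: enter (8,2), '.' pass, move up to (7,2)
Step 3: enter (7,2), '.' pass, move up to (6,2)
Step 4: enter (6,2), '.' pass, move up to (5,2)
Step 5: enter (5,2), '<' forces up->left, move left to (5,1)
Step 6: enter (5,1), '\' deflects left->up, move up to (4,1)
Step 7: enter (4,1), '.' pass, move up to (3,1)
Step 8: enter (3,1), '.' pass, move up to (2,1)
Step 9: enter (2,1), 'v' forces up->down, move down to (3,1)
Step 10: enter (3,1), '.' pass, move down to (4,1)
Step 11: enter (4,1), '.' pass, move down to (5,1)
Step 12: enter (5,1), '\' deflects down->right, move right to (5,2)
Step 13: enter (5,2), '<' forces right->left, move left to (5,1)
Step 14: at (5,1) dir=left — LOOP DETECTED (seen before)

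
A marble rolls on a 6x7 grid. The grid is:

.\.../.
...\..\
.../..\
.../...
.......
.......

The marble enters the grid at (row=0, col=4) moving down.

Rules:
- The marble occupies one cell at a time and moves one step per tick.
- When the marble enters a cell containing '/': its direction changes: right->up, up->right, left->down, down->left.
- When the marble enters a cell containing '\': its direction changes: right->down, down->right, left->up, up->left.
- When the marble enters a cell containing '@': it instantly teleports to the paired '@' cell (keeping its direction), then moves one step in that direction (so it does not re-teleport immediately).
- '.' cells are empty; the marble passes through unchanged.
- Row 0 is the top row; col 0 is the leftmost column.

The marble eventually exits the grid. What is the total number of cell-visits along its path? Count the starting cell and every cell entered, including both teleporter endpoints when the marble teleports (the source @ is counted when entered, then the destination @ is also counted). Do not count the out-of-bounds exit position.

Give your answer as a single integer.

Step 1: enter (0,4), '.' pass, move down to (1,4)
Step 2: enter (1,4), '.' pass, move down to (2,4)
Step 3: enter (2,4), '.' pass, move down to (3,4)
Step 4: enter (3,4), '.' pass, move down to (4,4)
Step 5: enter (4,4), '.' pass, move down to (5,4)
Step 6: enter (5,4), '.' pass, move down to (6,4)
Step 7: at (6,4) — EXIT via bottom edge, pos 4
Path length (cell visits): 6

Answer: 6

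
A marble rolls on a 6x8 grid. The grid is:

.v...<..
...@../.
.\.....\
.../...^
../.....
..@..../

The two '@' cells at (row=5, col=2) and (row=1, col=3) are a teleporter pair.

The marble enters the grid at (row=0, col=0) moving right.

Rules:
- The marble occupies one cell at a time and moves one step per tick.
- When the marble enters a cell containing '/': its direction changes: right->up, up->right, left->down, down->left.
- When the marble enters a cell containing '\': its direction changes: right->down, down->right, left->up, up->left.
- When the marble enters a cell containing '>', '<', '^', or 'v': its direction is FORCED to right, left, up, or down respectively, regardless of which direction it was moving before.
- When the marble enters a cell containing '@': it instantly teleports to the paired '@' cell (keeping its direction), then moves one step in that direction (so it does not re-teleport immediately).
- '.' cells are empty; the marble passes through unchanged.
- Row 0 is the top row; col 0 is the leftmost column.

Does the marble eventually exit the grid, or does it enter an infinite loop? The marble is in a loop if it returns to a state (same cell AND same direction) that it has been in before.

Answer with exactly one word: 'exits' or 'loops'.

Step 1: enter (0,0), '.' pass, move right to (0,1)
Step 2: enter (0,1), 'v' forces right->down, move down to (1,1)
Step 3: enter (1,1), '.' pass, move down to (2,1)
Step 4: enter (2,1), '\' deflects down->right, move right to (2,2)
Step 5: enter (2,2), '.' pass, move right to (2,3)
Step 6: enter (2,3), '.' pass, move right to (2,4)
Step 7: enter (2,4), '.' pass, move right to (2,5)
Step 8: enter (2,5), '.' pass, move right to (2,6)
Step 9: enter (2,6), '.' pass, move right to (2,7)
Step 10: enter (2,7), '\' deflects right->down, move down to (3,7)
Step 11: enter (3,7), '^' forces down->up, move up to (2,7)
Step 12: enter (2,7), '\' deflects up->left, move left to (2,6)
Step 13: enter (2,6), '.' pass, move left to (2,5)
Step 14: enter (2,5), '.' pass, move left to (2,4)
Step 15: enter (2,4), '.' pass, move left to (2,3)
Step 16: enter (2,3), '.' pass, move left to (2,2)
Step 17: enter (2,2), '.' pass, move left to (2,1)
Step 18: enter (2,1), '\' deflects left->up, move up to (1,1)
Step 19: enter (1,1), '.' pass, move up to (0,1)
Step 20: enter (0,1), 'v' forces up->down, move down to (1,1)
Step 21: at (1,1) dir=down — LOOP DETECTED (seen before)

Answer: loops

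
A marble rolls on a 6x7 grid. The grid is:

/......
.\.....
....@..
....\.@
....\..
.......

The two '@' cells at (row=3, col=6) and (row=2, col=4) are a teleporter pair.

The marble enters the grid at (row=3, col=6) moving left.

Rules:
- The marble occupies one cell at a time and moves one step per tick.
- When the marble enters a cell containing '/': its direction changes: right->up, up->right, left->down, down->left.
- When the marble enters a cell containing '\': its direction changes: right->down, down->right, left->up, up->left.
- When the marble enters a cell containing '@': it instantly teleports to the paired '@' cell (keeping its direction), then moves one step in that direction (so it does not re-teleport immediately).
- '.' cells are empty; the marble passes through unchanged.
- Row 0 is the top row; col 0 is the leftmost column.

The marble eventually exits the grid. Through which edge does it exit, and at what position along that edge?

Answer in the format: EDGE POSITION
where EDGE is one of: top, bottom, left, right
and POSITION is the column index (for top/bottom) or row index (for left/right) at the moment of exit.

Step 1: enter (3,6), '@' teleport (3,6)->(2,4), also enter (2,4), move left to (2,3)
Step 2: enter (2,3), '.' pass, move left to (2,2)
Step 3: enter (2,2), '.' pass, move left to (2,1)
Step 4: enter (2,1), '.' pass, move left to (2,0)
Step 5: enter (2,0), '.' pass, move left to (2,-1)
Step 6: at (2,-1) — EXIT via left edge, pos 2

Answer: left 2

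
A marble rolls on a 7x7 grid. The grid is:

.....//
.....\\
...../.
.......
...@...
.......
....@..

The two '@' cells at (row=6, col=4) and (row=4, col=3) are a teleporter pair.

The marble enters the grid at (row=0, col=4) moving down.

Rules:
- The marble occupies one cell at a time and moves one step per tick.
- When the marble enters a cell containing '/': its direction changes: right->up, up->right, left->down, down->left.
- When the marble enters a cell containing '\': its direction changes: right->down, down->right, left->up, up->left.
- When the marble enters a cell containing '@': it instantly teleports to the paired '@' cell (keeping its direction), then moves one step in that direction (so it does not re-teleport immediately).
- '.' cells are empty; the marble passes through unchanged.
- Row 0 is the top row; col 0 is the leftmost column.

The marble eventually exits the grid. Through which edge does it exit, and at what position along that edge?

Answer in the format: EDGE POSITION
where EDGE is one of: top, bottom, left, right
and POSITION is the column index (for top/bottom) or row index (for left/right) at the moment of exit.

Answer: bottom 3

Derivation:
Step 1: enter (0,4), '.' pass, move down to (1,4)
Step 2: enter (1,4), '.' pass, move down to (2,4)
Step 3: enter (2,4), '.' pass, move down to (3,4)
Step 4: enter (3,4), '.' pass, move down to (4,4)
Step 5: enter (4,4), '.' pass, move down to (5,4)
Step 6: enter (5,4), '.' pass, move down to (6,4)
Step 7: enter (6,4), '@' teleport (6,4)->(4,3), also enter (4,3), move down to (5,3)
Step 8: enter (5,3), '.' pass, move down to (6,3)
Step 9: enter (6,3), '.' pass, move down to (7,3)
Step 10: at (7,3) — EXIT via bottom edge, pos 3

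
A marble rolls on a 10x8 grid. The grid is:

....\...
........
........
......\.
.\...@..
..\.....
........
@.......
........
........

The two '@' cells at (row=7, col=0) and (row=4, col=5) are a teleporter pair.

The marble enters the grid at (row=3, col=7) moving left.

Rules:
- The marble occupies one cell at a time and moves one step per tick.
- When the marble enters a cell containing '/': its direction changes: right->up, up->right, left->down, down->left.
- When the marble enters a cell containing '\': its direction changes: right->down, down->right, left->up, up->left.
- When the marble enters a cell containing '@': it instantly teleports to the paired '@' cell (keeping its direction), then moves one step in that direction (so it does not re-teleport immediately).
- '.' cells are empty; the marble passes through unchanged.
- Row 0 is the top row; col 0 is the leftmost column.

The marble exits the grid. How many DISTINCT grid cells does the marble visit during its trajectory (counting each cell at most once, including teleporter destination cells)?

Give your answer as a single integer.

Answer: 5

Derivation:
Step 1: enter (3,7), '.' pass, move left to (3,6)
Step 2: enter (3,6), '\' deflects left->up, move up to (2,6)
Step 3: enter (2,6), '.' pass, move up to (1,6)
Step 4: enter (1,6), '.' pass, move up to (0,6)
Step 5: enter (0,6), '.' pass, move up to (-1,6)
Step 6: at (-1,6) — EXIT via top edge, pos 6
Distinct cells visited: 5 (path length 5)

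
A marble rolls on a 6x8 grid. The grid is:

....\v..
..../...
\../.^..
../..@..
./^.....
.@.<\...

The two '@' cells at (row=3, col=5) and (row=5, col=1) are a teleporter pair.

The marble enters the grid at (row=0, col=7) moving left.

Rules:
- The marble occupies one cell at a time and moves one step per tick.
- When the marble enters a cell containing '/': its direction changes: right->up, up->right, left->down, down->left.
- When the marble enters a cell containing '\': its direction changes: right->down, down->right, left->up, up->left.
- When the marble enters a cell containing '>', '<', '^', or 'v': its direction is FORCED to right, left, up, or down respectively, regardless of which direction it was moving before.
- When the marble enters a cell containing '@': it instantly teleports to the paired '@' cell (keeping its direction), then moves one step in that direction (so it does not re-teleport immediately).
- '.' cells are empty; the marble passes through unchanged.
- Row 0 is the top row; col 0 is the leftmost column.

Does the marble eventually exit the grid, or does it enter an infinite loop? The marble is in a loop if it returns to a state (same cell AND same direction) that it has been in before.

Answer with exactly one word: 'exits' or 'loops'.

Step 1: enter (0,7), '.' pass, move left to (0,6)
Step 2: enter (0,6), '.' pass, move left to (0,5)
Step 3: enter (0,5), 'v' forces left->down, move down to (1,5)
Step 4: enter (1,5), '.' pass, move down to (2,5)
Step 5: enter (2,5), '^' forces down->up, move up to (1,5)
Step 6: enter (1,5), '.' pass, move up to (0,5)
Step 7: enter (0,5), 'v' forces up->down, move down to (1,5)
Step 8: at (1,5) dir=down — LOOP DETECTED (seen before)

Answer: loops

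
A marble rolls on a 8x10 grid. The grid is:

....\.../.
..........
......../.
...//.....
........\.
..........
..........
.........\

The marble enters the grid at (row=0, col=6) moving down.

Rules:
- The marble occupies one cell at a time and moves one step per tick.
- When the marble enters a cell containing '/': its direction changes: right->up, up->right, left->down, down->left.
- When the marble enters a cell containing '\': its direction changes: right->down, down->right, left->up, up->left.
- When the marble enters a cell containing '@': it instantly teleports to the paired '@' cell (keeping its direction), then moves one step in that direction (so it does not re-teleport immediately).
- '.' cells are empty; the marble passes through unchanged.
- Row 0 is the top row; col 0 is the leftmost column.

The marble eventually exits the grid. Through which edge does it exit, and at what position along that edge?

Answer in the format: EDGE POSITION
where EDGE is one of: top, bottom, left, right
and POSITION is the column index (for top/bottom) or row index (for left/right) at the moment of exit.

Step 1: enter (0,6), '.' pass, move down to (1,6)
Step 2: enter (1,6), '.' pass, move down to (2,6)
Step 3: enter (2,6), '.' pass, move down to (3,6)
Step 4: enter (3,6), '.' pass, move down to (4,6)
Step 5: enter (4,6), '.' pass, move down to (5,6)
Step 6: enter (5,6), '.' pass, move down to (6,6)
Step 7: enter (6,6), '.' pass, move down to (7,6)
Step 8: enter (7,6), '.' pass, move down to (8,6)
Step 9: at (8,6) — EXIT via bottom edge, pos 6

Answer: bottom 6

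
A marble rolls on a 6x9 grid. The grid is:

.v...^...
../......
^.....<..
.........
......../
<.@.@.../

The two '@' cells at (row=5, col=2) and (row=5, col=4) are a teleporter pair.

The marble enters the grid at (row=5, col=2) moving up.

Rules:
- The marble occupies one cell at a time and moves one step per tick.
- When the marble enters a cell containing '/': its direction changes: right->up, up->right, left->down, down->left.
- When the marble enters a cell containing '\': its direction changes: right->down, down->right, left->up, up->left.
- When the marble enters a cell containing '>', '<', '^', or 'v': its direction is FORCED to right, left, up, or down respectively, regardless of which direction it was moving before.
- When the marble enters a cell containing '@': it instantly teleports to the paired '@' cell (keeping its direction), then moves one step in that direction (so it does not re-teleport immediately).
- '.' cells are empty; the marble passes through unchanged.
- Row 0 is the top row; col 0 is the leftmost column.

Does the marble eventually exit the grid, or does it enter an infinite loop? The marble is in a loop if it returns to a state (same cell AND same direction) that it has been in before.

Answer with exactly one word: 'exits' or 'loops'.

Answer: exits

Derivation:
Step 1: enter (5,2), '@' teleport (5,2)->(5,4), also enter (5,4), move up to (4,4)
Step 2: enter (4,4), '.' pass, move up to (3,4)
Step 3: enter (3,4), '.' pass, move up to (2,4)
Step 4: enter (2,4), '.' pass, move up to (1,4)
Step 5: enter (1,4), '.' pass, move up to (0,4)
Step 6: enter (0,4), '.' pass, move up to (-1,4)
Step 7: at (-1,4) — EXIT via top edge, pos 4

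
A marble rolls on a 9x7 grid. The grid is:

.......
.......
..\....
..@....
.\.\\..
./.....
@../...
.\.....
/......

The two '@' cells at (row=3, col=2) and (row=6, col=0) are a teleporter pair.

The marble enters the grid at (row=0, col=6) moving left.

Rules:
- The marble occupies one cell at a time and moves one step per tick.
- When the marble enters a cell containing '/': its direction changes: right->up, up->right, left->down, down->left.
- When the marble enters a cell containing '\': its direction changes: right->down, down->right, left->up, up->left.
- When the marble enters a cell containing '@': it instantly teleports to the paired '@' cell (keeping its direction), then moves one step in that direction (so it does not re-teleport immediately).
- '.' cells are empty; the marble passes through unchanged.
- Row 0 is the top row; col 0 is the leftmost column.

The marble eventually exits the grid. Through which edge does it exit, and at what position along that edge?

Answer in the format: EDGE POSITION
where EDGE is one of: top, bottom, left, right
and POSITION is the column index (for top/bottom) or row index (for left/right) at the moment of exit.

Answer: left 0

Derivation:
Step 1: enter (0,6), '.' pass, move left to (0,5)
Step 2: enter (0,5), '.' pass, move left to (0,4)
Step 3: enter (0,4), '.' pass, move left to (0,3)
Step 4: enter (0,3), '.' pass, move left to (0,2)
Step 5: enter (0,2), '.' pass, move left to (0,1)
Step 6: enter (0,1), '.' pass, move left to (0,0)
Step 7: enter (0,0), '.' pass, move left to (0,-1)
Step 8: at (0,-1) — EXIT via left edge, pos 0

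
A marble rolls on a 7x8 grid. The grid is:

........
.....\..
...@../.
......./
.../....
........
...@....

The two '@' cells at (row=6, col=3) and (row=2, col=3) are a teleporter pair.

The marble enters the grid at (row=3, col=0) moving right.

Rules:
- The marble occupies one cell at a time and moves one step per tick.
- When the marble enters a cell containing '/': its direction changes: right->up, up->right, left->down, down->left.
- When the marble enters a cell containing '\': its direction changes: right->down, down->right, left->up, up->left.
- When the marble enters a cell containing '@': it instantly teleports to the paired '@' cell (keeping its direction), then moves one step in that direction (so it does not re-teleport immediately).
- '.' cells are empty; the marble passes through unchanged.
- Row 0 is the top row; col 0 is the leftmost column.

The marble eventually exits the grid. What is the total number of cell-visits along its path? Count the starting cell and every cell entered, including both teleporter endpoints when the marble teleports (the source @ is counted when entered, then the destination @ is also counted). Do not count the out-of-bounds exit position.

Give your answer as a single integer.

Step 1: enter (3,0), '.' pass, move right to (3,1)
Step 2: enter (3,1), '.' pass, move right to (3,2)
Step 3: enter (3,2), '.' pass, move right to (3,3)
Step 4: enter (3,3), '.' pass, move right to (3,4)
Step 5: enter (3,4), '.' pass, move right to (3,5)
Step 6: enter (3,5), '.' pass, move right to (3,6)
Step 7: enter (3,6), '.' pass, move right to (3,7)
Step 8: enter (3,7), '/' deflects right->up, move up to (2,7)
Step 9: enter (2,7), '.' pass, move up to (1,7)
Step 10: enter (1,7), '.' pass, move up to (0,7)
Step 11: enter (0,7), '.' pass, move up to (-1,7)
Step 12: at (-1,7) — EXIT via top edge, pos 7
Path length (cell visits): 11

Answer: 11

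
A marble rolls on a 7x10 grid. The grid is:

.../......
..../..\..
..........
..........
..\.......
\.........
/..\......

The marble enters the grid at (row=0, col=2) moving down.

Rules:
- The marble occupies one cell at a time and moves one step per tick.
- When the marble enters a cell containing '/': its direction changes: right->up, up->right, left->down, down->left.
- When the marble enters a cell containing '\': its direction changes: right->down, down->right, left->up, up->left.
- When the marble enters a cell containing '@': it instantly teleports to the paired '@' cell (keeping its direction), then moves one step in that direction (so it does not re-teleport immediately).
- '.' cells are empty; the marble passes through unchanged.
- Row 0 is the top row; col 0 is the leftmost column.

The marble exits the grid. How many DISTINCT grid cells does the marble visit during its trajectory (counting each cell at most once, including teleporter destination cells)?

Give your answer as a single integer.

Step 1: enter (0,2), '.' pass, move down to (1,2)
Step 2: enter (1,2), '.' pass, move down to (2,2)
Step 3: enter (2,2), '.' pass, move down to (3,2)
Step 4: enter (3,2), '.' pass, move down to (4,2)
Step 5: enter (4,2), '\' deflects down->right, move right to (4,3)
Step 6: enter (4,3), '.' pass, move right to (4,4)
Step 7: enter (4,4), '.' pass, move right to (4,5)
Step 8: enter (4,5), '.' pass, move right to (4,6)
Step 9: enter (4,6), '.' pass, move right to (4,7)
Step 10: enter (4,7), '.' pass, move right to (4,8)
Step 11: enter (4,8), '.' pass, move right to (4,9)
Step 12: enter (4,9), '.' pass, move right to (4,10)
Step 13: at (4,10) — EXIT via right edge, pos 4
Distinct cells visited: 12 (path length 12)

Answer: 12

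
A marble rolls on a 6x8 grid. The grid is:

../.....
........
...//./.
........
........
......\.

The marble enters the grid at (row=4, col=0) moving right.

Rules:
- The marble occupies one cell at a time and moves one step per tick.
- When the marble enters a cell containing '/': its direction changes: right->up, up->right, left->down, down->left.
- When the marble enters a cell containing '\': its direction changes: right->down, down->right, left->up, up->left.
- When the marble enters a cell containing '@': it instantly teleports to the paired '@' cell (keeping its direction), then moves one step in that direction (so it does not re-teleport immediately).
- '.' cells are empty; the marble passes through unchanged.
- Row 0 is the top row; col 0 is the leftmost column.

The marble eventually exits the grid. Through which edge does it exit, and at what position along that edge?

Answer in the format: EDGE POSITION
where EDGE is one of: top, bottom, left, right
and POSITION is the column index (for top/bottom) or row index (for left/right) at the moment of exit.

Step 1: enter (4,0), '.' pass, move right to (4,1)
Step 2: enter (4,1), '.' pass, move right to (4,2)
Step 3: enter (4,2), '.' pass, move right to (4,3)
Step 4: enter (4,3), '.' pass, move right to (4,4)
Step 5: enter (4,4), '.' pass, move right to (4,5)
Step 6: enter (4,5), '.' pass, move right to (4,6)
Step 7: enter (4,6), '.' pass, move right to (4,7)
Step 8: enter (4,7), '.' pass, move right to (4,8)
Step 9: at (4,8) — EXIT via right edge, pos 4

Answer: right 4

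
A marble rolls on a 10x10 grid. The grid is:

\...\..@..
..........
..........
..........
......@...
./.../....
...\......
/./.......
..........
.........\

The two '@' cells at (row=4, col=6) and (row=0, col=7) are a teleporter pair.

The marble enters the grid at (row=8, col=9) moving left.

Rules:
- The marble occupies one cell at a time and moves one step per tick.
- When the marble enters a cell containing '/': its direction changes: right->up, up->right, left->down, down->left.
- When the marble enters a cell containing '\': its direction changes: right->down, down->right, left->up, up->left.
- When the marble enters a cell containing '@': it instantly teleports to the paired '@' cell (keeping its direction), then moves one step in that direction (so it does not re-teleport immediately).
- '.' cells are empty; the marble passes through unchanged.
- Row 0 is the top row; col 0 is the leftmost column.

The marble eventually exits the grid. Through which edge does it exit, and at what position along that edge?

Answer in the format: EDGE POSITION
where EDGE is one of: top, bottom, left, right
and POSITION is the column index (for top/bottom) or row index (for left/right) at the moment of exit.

Answer: left 8

Derivation:
Step 1: enter (8,9), '.' pass, move left to (8,8)
Step 2: enter (8,8), '.' pass, move left to (8,7)
Step 3: enter (8,7), '.' pass, move left to (8,6)
Step 4: enter (8,6), '.' pass, move left to (8,5)
Step 5: enter (8,5), '.' pass, move left to (8,4)
Step 6: enter (8,4), '.' pass, move left to (8,3)
Step 7: enter (8,3), '.' pass, move left to (8,2)
Step 8: enter (8,2), '.' pass, move left to (8,1)
Step 9: enter (8,1), '.' pass, move left to (8,0)
Step 10: enter (8,0), '.' pass, move left to (8,-1)
Step 11: at (8,-1) — EXIT via left edge, pos 8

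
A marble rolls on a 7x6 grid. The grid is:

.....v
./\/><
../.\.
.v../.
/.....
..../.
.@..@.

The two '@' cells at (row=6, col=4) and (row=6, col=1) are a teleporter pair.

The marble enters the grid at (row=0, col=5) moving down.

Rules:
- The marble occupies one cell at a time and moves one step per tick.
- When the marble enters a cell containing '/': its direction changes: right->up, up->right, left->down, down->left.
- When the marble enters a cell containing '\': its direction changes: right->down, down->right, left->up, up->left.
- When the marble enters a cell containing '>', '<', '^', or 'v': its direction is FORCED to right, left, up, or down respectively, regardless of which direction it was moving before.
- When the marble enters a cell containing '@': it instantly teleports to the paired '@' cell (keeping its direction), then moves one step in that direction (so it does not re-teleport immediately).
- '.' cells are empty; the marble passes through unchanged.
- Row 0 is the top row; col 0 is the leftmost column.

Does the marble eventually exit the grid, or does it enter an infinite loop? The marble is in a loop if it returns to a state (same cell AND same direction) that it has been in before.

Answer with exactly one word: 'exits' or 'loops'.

Step 1: enter (0,5), 'v' forces down->down, move down to (1,5)
Step 2: enter (1,5), '<' forces down->left, move left to (1,4)
Step 3: enter (1,4), '>' forces left->right, move right to (1,5)
Step 4: enter (1,5), '<' forces right->left, move left to (1,4)
Step 5: at (1,4) dir=left — LOOP DETECTED (seen before)

Answer: loops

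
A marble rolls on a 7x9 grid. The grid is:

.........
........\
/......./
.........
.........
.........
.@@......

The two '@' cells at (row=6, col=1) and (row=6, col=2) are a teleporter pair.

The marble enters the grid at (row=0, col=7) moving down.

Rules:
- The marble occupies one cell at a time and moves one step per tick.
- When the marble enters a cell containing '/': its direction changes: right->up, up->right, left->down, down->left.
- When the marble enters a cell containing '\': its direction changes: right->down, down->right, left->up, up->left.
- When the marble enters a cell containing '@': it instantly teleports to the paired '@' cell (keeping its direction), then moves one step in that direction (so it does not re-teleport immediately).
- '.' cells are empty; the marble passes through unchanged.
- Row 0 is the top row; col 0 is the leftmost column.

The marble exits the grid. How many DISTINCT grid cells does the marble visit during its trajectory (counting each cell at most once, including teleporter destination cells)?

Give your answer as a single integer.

Step 1: enter (0,7), '.' pass, move down to (1,7)
Step 2: enter (1,7), '.' pass, move down to (2,7)
Step 3: enter (2,7), '.' pass, move down to (3,7)
Step 4: enter (3,7), '.' pass, move down to (4,7)
Step 5: enter (4,7), '.' pass, move down to (5,7)
Step 6: enter (5,7), '.' pass, move down to (6,7)
Step 7: enter (6,7), '.' pass, move down to (7,7)
Step 8: at (7,7) — EXIT via bottom edge, pos 7
Distinct cells visited: 7 (path length 7)

Answer: 7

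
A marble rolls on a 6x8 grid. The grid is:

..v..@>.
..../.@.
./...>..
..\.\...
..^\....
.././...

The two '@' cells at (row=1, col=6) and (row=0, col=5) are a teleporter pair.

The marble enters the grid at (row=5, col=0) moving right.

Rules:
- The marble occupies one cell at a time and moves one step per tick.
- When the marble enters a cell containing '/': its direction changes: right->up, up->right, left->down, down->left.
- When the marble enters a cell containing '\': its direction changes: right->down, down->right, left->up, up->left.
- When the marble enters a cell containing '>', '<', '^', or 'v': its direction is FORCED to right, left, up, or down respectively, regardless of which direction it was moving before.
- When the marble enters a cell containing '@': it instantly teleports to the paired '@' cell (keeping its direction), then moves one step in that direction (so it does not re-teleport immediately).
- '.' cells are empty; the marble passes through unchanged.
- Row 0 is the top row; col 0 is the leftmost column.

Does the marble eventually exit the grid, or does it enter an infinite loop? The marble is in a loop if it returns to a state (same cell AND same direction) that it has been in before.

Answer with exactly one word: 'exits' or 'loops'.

Answer: exits

Derivation:
Step 1: enter (5,0), '.' pass, move right to (5,1)
Step 2: enter (5,1), '.' pass, move right to (5,2)
Step 3: enter (5,2), '/' deflects right->up, move up to (4,2)
Step 4: enter (4,2), '^' forces up->up, move up to (3,2)
Step 5: enter (3,2), '\' deflects up->left, move left to (3,1)
Step 6: enter (3,1), '.' pass, move left to (3,0)
Step 7: enter (3,0), '.' pass, move left to (3,-1)
Step 8: at (3,-1) — EXIT via left edge, pos 3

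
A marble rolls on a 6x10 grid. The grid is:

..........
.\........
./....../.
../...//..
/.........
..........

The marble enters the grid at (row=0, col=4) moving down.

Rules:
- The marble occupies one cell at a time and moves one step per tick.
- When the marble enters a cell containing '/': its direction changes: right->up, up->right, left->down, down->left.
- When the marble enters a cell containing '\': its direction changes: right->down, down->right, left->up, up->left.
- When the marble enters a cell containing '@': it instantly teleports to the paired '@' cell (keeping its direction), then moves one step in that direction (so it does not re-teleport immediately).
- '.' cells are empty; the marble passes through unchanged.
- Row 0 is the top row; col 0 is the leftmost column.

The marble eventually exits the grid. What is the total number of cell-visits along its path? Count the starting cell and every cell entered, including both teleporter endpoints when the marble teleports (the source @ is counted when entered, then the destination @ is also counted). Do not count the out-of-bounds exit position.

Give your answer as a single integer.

Answer: 6

Derivation:
Step 1: enter (0,4), '.' pass, move down to (1,4)
Step 2: enter (1,4), '.' pass, move down to (2,4)
Step 3: enter (2,4), '.' pass, move down to (3,4)
Step 4: enter (3,4), '.' pass, move down to (4,4)
Step 5: enter (4,4), '.' pass, move down to (5,4)
Step 6: enter (5,4), '.' pass, move down to (6,4)
Step 7: at (6,4) — EXIT via bottom edge, pos 4
Path length (cell visits): 6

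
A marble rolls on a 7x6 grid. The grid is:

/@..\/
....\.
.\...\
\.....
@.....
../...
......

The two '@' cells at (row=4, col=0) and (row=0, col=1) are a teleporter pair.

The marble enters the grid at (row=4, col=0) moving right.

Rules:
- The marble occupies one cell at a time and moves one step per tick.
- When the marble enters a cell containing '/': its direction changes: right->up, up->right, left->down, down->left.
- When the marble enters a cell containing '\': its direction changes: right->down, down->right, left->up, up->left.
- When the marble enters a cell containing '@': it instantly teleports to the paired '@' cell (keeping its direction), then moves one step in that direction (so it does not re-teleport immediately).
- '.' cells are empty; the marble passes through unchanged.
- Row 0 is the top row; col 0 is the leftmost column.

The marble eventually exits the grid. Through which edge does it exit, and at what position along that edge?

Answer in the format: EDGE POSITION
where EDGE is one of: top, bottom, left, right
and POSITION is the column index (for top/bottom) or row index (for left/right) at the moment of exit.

Step 1: enter (4,0), '@' teleport (4,0)->(0,1), also enter (0,1), move right to (0,2)
Step 2: enter (0,2), '.' pass, move right to (0,3)
Step 3: enter (0,3), '.' pass, move right to (0,4)
Step 4: enter (0,4), '\' deflects right->down, move down to (1,4)
Step 5: enter (1,4), '\' deflects down->right, move right to (1,5)
Step 6: enter (1,5), '.' pass, move right to (1,6)
Step 7: at (1,6) — EXIT via right edge, pos 1

Answer: right 1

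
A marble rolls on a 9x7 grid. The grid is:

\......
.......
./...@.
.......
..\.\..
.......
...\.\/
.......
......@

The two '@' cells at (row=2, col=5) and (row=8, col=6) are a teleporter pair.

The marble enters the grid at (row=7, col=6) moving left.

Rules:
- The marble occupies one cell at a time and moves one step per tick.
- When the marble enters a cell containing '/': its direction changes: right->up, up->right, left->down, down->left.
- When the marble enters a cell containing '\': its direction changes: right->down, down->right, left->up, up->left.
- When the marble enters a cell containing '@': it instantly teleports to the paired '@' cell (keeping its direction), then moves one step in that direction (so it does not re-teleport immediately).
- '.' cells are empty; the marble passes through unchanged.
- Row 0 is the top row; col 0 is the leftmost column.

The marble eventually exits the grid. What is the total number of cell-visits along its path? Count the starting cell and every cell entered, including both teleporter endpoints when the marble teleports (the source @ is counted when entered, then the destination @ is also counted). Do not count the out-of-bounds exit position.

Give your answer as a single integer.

Answer: 7

Derivation:
Step 1: enter (7,6), '.' pass, move left to (7,5)
Step 2: enter (7,5), '.' pass, move left to (7,4)
Step 3: enter (7,4), '.' pass, move left to (7,3)
Step 4: enter (7,3), '.' pass, move left to (7,2)
Step 5: enter (7,2), '.' pass, move left to (7,1)
Step 6: enter (7,1), '.' pass, move left to (7,0)
Step 7: enter (7,0), '.' pass, move left to (7,-1)
Step 8: at (7,-1) — EXIT via left edge, pos 7
Path length (cell visits): 7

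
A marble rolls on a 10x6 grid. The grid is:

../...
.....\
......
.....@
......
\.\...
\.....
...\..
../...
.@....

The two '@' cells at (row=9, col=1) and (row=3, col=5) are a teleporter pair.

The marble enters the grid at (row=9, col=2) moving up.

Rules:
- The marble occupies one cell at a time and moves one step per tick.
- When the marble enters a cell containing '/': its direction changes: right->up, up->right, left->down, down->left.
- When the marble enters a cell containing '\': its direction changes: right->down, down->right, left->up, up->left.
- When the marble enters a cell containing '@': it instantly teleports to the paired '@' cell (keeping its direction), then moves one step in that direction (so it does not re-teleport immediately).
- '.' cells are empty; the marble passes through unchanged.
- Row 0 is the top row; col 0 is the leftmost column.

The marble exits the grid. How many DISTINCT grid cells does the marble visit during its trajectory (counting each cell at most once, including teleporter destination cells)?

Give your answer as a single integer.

Answer: 5

Derivation:
Step 1: enter (9,2), '.' pass, move up to (8,2)
Step 2: enter (8,2), '/' deflects up->right, move right to (8,3)
Step 3: enter (8,3), '.' pass, move right to (8,4)
Step 4: enter (8,4), '.' pass, move right to (8,5)
Step 5: enter (8,5), '.' pass, move right to (8,6)
Step 6: at (8,6) — EXIT via right edge, pos 8
Distinct cells visited: 5 (path length 5)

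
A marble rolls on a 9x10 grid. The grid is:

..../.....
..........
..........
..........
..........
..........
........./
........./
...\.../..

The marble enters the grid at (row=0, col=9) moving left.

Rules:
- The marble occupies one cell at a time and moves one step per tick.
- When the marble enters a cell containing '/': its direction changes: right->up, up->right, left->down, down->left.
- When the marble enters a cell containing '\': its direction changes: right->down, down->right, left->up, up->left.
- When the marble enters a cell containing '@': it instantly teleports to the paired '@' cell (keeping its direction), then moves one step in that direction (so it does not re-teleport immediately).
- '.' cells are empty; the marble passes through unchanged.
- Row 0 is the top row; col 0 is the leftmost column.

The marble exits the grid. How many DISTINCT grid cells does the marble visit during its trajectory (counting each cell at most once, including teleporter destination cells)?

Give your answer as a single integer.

Answer: 14

Derivation:
Step 1: enter (0,9), '.' pass, move left to (0,8)
Step 2: enter (0,8), '.' pass, move left to (0,7)
Step 3: enter (0,7), '.' pass, move left to (0,6)
Step 4: enter (0,6), '.' pass, move left to (0,5)
Step 5: enter (0,5), '.' pass, move left to (0,4)
Step 6: enter (0,4), '/' deflects left->down, move down to (1,4)
Step 7: enter (1,4), '.' pass, move down to (2,4)
Step 8: enter (2,4), '.' pass, move down to (3,4)
Step 9: enter (3,4), '.' pass, move down to (4,4)
Step 10: enter (4,4), '.' pass, move down to (5,4)
Step 11: enter (5,4), '.' pass, move down to (6,4)
Step 12: enter (6,4), '.' pass, move down to (7,4)
Step 13: enter (7,4), '.' pass, move down to (8,4)
Step 14: enter (8,4), '.' pass, move down to (9,4)
Step 15: at (9,4) — EXIT via bottom edge, pos 4
Distinct cells visited: 14 (path length 14)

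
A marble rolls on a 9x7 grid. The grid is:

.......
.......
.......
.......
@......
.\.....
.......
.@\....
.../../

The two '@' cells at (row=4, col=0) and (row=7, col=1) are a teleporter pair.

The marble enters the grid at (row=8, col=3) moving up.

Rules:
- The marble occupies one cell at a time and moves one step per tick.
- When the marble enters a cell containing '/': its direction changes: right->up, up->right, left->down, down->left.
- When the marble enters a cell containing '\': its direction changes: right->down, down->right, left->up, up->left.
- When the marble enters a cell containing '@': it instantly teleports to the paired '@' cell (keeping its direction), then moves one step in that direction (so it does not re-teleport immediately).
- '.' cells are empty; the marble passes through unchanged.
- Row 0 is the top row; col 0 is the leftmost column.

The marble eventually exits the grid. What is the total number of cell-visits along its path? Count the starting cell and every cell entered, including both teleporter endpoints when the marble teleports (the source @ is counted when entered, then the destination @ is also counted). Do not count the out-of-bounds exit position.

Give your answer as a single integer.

Answer: 12

Derivation:
Step 1: enter (8,3), '/' deflects up->right, move right to (8,4)
Step 2: enter (8,4), '.' pass, move right to (8,5)
Step 3: enter (8,5), '.' pass, move right to (8,6)
Step 4: enter (8,6), '/' deflects right->up, move up to (7,6)
Step 5: enter (7,6), '.' pass, move up to (6,6)
Step 6: enter (6,6), '.' pass, move up to (5,6)
Step 7: enter (5,6), '.' pass, move up to (4,6)
Step 8: enter (4,6), '.' pass, move up to (3,6)
Step 9: enter (3,6), '.' pass, move up to (2,6)
Step 10: enter (2,6), '.' pass, move up to (1,6)
Step 11: enter (1,6), '.' pass, move up to (0,6)
Step 12: enter (0,6), '.' pass, move up to (-1,6)
Step 13: at (-1,6) — EXIT via top edge, pos 6
Path length (cell visits): 12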